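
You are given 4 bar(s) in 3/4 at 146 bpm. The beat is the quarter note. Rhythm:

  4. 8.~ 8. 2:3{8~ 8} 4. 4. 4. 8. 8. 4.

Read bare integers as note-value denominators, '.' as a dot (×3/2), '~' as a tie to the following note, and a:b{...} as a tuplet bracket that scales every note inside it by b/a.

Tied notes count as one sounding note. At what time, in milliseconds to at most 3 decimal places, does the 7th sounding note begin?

1. 0.0ms @ 0 + 616.438ms (3/2)
2. 616.438ms @ 3/2 + 616.438ms (3/2)
3. 1232.877ms @ 3 + 616.438ms (3/2)
4. 1849.315ms @ 9/2 + 616.438ms (3/2)
5. 2465.753ms @ 6 + 616.438ms (3/2)
6. 3082.192ms @ 15/2 + 616.438ms (3/2)
7. 3698.63ms @ 9 + 308.219ms (3/4)
8. 4006.849ms @ 39/4 + 308.219ms (3/4)
9. 4315.068ms @ 21/2 + 616.438ms (3/2)

note 7 onset = 9b = 3698.63ms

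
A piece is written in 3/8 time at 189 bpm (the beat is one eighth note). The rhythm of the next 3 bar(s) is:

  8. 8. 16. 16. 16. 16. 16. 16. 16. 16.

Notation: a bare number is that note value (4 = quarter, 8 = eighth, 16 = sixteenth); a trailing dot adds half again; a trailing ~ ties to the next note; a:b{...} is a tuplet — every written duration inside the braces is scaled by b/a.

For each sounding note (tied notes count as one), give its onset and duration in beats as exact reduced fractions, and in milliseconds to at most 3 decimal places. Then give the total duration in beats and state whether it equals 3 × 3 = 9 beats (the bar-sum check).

1) 0.0ms=0b +476.19ms=3/2b
2) 476.19ms=3/2b +476.19ms=3/2b
3) 952.381ms=3b +238.095ms=3/4b
4) 1190.476ms=15/4b +238.095ms=3/4b
5) 1428.571ms=9/2b +238.095ms=3/4b
6) 1666.667ms=21/4b +238.095ms=3/4b
7) 1904.762ms=6b +238.095ms=3/4b
8) 2142.857ms=27/4b +238.095ms=3/4b
9) 2380.952ms=15/2b +238.095ms=3/4b
10) 2619.048ms=33/4b +238.095ms=3/4b
Σ=9b of 9 (189bpm 3/8) — PASS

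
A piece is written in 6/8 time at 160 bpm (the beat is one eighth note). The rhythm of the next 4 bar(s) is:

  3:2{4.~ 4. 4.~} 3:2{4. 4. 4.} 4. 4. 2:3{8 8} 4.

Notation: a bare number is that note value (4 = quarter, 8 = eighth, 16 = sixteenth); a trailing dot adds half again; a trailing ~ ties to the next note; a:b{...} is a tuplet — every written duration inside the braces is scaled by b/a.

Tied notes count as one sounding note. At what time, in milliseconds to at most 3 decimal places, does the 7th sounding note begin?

1. 0.0ms @ 0 + 1500.0ms (4)
2. 1500.0ms @ 4 + 1500.0ms (4)
3. 3000.0ms @ 8 + 750.0ms (2)
4. 3750.0ms @ 10 + 750.0ms (2)
5. 4500.0ms @ 12 + 1125.0ms (3)
6. 5625.0ms @ 15 + 1125.0ms (3)
7. 6750.0ms @ 18 + 562.5ms (3/2)
8. 7312.5ms @ 39/2 + 562.5ms (3/2)
9. 7875.0ms @ 21 + 1125.0ms (3)

note 7 onset = 18b = 6750.0ms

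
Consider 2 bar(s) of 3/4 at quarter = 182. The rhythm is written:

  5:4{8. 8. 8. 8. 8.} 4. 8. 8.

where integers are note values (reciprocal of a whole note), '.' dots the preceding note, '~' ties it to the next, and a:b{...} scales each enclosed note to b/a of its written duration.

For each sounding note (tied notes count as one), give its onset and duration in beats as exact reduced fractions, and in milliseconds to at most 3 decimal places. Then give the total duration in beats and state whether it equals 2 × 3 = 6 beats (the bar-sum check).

1) 0.0ms=0b +197.802ms=3/5b
2) 197.802ms=3/5b +197.802ms=3/5b
3) 395.604ms=6/5b +197.802ms=3/5b
4) 593.407ms=9/5b +197.802ms=3/5b
5) 791.209ms=12/5b +197.802ms=3/5b
6) 989.011ms=3b +494.505ms=3/2b
7) 1483.516ms=9/2b +247.253ms=3/4b
8) 1730.769ms=21/4b +247.253ms=3/4b
Σ=6b of 6 (182bpm 3/4) — PASS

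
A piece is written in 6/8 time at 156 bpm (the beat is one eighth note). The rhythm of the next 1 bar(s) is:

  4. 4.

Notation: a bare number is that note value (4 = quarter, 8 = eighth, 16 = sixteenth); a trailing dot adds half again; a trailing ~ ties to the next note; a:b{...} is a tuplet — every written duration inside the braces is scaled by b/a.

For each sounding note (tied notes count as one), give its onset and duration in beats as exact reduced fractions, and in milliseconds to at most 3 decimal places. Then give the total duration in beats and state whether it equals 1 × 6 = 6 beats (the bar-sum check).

1) 0.0ms=0b +1153.846ms=3b
2) 1153.846ms=3b +1153.846ms=3b
Σ=6b of 6 (156bpm 6/8) — PASS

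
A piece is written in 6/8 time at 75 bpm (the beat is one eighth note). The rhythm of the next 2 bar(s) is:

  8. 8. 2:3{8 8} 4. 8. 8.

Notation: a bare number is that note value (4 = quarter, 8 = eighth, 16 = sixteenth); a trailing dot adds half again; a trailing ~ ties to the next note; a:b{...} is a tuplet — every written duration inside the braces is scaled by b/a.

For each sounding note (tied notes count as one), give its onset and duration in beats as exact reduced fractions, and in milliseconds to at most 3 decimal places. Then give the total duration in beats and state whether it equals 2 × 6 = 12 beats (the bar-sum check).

1) 0.0ms=0b +1200.0ms=3/2b
2) 1200.0ms=3/2b +1200.0ms=3/2b
3) 2400.0ms=3b +1200.0ms=3/2b
4) 3600.0ms=9/2b +1200.0ms=3/2b
5) 4800.0ms=6b +2400.0ms=3b
6) 7200.0ms=9b +1200.0ms=3/2b
7) 8400.0ms=21/2b +1200.0ms=3/2b
Σ=12b of 12 (75bpm 6/8) — PASS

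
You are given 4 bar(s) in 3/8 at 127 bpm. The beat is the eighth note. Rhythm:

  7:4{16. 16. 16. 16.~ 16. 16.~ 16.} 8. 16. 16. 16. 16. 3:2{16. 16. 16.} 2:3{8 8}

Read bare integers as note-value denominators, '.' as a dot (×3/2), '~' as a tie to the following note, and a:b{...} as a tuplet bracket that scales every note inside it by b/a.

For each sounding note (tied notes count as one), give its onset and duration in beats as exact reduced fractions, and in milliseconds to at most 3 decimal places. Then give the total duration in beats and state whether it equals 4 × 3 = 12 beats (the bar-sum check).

1) 0.0ms=0b +202.475ms=3/7b
2) 202.475ms=3/7b +202.475ms=3/7b
3) 404.949ms=6/7b +202.475ms=3/7b
4) 607.424ms=9/7b +404.949ms=6/7b
5) 1012.373ms=15/7b +404.949ms=6/7b
6) 1417.323ms=3b +708.661ms=3/2b
7) 2125.984ms=9/2b +354.331ms=3/4b
8) 2480.315ms=21/4b +354.331ms=3/4b
9) 2834.646ms=6b +354.331ms=3/4b
10) 3188.976ms=27/4b +354.331ms=3/4b
11) 3543.307ms=15/2b +236.22ms=1/2b
12) 3779.528ms=8b +236.22ms=1/2b
13) 4015.748ms=17/2b +236.22ms=1/2b
14) 4251.969ms=9b +708.661ms=3/2b
15) 4960.63ms=21/2b +708.661ms=3/2b
Σ=12b of 12 (127bpm 3/8) — PASS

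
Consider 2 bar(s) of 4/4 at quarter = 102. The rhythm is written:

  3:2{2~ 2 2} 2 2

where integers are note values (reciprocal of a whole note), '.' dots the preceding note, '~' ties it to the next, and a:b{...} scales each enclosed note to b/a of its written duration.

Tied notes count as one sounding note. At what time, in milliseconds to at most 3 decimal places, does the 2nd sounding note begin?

1. 0.0ms @ 0 + 1568.627ms (8/3)
2. 1568.627ms @ 8/3 + 784.314ms (4/3)
3. 2352.941ms @ 4 + 1176.471ms (2)
4. 3529.412ms @ 6 + 1176.471ms (2)

note 2 onset = 8/3b = 1568.627ms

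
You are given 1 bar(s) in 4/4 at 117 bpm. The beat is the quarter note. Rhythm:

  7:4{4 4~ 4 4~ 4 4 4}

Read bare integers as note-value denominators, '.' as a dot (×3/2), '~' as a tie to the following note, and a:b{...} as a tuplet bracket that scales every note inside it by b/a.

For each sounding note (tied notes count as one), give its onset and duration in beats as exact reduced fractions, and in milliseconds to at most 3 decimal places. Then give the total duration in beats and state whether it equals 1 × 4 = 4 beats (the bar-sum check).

1) 0.0ms=0b +293.04ms=4/7b
2) 293.04ms=4/7b +586.081ms=8/7b
3) 879.121ms=12/7b +586.081ms=8/7b
4) 1465.201ms=20/7b +293.04ms=4/7b
5) 1758.242ms=24/7b +293.04ms=4/7b
Σ=4b of 4 (117bpm 4/4) — PASS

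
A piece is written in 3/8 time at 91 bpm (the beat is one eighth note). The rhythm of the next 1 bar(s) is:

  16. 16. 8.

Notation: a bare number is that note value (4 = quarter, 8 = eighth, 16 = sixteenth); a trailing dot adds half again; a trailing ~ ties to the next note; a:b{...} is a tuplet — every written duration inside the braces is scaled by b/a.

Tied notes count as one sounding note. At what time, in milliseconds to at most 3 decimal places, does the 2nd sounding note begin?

1. 0.0ms @ 0 + 494.505ms (3/4)
2. 494.505ms @ 3/4 + 494.505ms (3/4)
3. 989.011ms @ 3/2 + 989.011ms (3/2)

note 2 onset = 3/4b = 494.505ms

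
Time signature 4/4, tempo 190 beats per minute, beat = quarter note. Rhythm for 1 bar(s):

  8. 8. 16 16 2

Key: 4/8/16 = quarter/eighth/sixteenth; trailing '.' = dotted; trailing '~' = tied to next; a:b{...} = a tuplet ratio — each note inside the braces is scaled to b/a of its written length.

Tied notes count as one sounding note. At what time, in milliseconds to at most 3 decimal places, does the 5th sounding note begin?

1. 0.0ms @ 0 + 236.842ms (3/4)
2. 236.842ms @ 3/4 + 236.842ms (3/4)
3. 473.684ms @ 3/2 + 78.947ms (1/4)
4. 552.632ms @ 7/4 + 78.947ms (1/4)
5. 631.579ms @ 2 + 631.579ms (2)

note 5 onset = 2b = 631.579ms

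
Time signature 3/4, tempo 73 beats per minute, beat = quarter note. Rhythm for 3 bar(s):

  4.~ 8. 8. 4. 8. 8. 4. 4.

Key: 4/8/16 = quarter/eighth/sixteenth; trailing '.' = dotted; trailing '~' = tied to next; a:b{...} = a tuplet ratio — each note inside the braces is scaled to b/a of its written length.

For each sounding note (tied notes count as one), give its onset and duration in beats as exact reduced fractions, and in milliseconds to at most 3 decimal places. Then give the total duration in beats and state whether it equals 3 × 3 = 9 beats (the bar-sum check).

1) 0.0ms=0b +1849.315ms=9/4b
2) 1849.315ms=9/4b +616.438ms=3/4b
3) 2465.753ms=3b +1232.877ms=3/2b
4) 3698.63ms=9/2b +616.438ms=3/4b
5) 4315.068ms=21/4b +616.438ms=3/4b
6) 4931.507ms=6b +1232.877ms=3/2b
7) 6164.384ms=15/2b +1232.877ms=3/2b
Σ=9b of 9 (73bpm 3/4) — PASS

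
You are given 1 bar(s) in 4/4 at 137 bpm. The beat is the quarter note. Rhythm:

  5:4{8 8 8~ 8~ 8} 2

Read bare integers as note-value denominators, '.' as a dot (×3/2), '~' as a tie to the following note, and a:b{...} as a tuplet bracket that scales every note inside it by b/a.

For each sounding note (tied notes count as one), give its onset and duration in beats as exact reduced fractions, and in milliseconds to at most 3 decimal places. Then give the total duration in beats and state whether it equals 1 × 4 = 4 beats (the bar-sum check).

1) 0.0ms=0b +175.182ms=2/5b
2) 175.182ms=2/5b +175.182ms=2/5b
3) 350.365ms=4/5b +525.547ms=6/5b
4) 875.912ms=2b +875.912ms=2b
Σ=4b of 4 (137bpm 4/4) — PASS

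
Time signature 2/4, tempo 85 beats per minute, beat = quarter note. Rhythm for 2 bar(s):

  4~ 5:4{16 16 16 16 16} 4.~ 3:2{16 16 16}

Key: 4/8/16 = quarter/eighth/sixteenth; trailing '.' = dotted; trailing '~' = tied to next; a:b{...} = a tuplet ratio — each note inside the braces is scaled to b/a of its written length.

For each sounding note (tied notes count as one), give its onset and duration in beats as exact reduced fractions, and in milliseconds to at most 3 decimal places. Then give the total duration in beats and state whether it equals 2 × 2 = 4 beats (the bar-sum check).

1) 0.0ms=0b +847.059ms=6/5b
2) 847.059ms=6/5b +141.176ms=1/5b
3) 988.235ms=7/5b +141.176ms=1/5b
4) 1129.412ms=8/5b +141.176ms=1/5b
5) 1270.588ms=9/5b +141.176ms=1/5b
6) 1411.765ms=2b +1176.471ms=5/3b
7) 2588.235ms=11/3b +117.647ms=1/6b
8) 2705.882ms=23/6b +117.647ms=1/6b
Σ=4b of 4 (85bpm 2/4) — PASS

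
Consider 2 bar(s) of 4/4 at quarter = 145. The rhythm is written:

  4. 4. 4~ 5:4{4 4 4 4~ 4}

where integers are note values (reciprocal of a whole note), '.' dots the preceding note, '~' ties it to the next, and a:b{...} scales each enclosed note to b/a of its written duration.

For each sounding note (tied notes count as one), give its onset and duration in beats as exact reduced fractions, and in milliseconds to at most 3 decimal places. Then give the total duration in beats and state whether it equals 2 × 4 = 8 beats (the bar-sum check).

1) 0.0ms=0b +620.69ms=3/2b
2) 620.69ms=3/2b +620.69ms=3/2b
3) 1241.379ms=3b +744.828ms=9/5b
4) 1986.207ms=24/5b +331.034ms=4/5b
5) 2317.241ms=28/5b +331.034ms=4/5b
6) 2648.276ms=32/5b +662.069ms=8/5b
Σ=8b of 8 (145bpm 4/4) — PASS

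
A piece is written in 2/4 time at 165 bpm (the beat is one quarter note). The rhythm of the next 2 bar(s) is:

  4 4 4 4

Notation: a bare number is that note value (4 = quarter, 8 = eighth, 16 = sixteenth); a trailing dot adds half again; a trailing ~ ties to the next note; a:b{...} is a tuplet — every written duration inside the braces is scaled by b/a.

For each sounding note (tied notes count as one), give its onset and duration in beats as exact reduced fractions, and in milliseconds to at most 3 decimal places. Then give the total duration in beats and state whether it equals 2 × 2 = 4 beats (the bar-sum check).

1) 0.0ms=0b +363.636ms=1b
2) 363.636ms=1b +363.636ms=1b
3) 727.273ms=2b +363.636ms=1b
4) 1090.909ms=3b +363.636ms=1b
Σ=4b of 4 (165bpm 2/4) — PASS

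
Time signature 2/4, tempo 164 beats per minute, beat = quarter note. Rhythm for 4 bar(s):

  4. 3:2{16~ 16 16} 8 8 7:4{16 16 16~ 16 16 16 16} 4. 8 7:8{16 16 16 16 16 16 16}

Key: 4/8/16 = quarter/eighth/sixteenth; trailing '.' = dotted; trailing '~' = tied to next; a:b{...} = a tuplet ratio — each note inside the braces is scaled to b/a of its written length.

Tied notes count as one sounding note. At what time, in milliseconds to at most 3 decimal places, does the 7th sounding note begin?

1. 0.0ms @ 0 + 548.78ms (3/2)
2. 548.78ms @ 3/2 + 121.951ms (1/3)
3. 670.732ms @ 11/6 + 60.976ms (1/6)
4. 731.707ms @ 2 + 182.927ms (1/2)
5. 914.634ms @ 5/2 + 182.927ms (1/2)
6. 1097.561ms @ 3 + 52.265ms (1/7)
7. 1149.826ms @ 22/7 + 52.265ms (1/7)
8. 1202.091ms @ 23/7 + 104.53ms (2/7)
9. 1306.62ms @ 25/7 + 52.265ms (1/7)
10. 1358.885ms @ 26/7 + 52.265ms (1/7)
11. 1411.15ms @ 27/7 + 52.265ms (1/7)
12. 1463.415ms @ 4 + 548.78ms (3/2)
13. 2012.195ms @ 11/2 + 182.927ms (1/2)
14. 2195.122ms @ 6 + 104.53ms (2/7)
15. 2299.652ms @ 44/7 + 104.53ms (2/7)
16. 2404.181ms @ 46/7 + 104.53ms (2/7)
17. 2508.711ms @ 48/7 + 104.53ms (2/7)
18. 2613.24ms @ 50/7 + 104.53ms (2/7)
19. 2717.77ms @ 52/7 + 104.53ms (2/7)
20. 2822.3ms @ 54/7 + 104.53ms (2/7)

note 7 onset = 22/7b = 1149.826ms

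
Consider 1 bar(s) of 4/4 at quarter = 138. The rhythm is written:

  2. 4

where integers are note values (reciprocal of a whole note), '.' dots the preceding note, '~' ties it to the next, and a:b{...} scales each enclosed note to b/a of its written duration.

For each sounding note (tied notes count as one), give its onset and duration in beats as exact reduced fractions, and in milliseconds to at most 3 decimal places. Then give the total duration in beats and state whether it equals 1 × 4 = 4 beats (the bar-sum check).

1) 0.0ms=0b +1304.348ms=3b
2) 1304.348ms=3b +434.783ms=1b
Σ=4b of 4 (138bpm 4/4) — PASS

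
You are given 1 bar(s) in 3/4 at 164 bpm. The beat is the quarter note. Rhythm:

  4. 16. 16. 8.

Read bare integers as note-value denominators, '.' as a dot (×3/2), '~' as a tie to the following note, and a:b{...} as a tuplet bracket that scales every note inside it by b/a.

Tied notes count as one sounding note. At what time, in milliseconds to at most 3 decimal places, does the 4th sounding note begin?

1. 0.0ms @ 0 + 548.78ms (3/2)
2. 548.78ms @ 3/2 + 137.195ms (3/8)
3. 685.976ms @ 15/8 + 137.195ms (3/8)
4. 823.171ms @ 9/4 + 274.39ms (3/4)

note 4 onset = 9/4b = 823.171ms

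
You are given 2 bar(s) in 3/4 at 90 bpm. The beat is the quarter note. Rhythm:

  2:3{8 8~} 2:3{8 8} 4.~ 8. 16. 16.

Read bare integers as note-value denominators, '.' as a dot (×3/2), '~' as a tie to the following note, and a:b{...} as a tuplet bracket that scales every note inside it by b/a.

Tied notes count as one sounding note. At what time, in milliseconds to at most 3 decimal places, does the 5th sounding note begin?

note 5 onset = 21/4b = 3500.0ms

1. 0.0ms @ 0 + 500.0ms (3/4)
2. 500.0ms @ 3/4 + 1000.0ms (3/2)
3. 1500.0ms @ 9/4 + 500.0ms (3/4)
4. 2000.0ms @ 3 + 1500.0ms (9/4)
5. 3500.0ms @ 21/4 + 250.0ms (3/8)
6. 3750.0ms @ 45/8 + 250.0ms (3/8)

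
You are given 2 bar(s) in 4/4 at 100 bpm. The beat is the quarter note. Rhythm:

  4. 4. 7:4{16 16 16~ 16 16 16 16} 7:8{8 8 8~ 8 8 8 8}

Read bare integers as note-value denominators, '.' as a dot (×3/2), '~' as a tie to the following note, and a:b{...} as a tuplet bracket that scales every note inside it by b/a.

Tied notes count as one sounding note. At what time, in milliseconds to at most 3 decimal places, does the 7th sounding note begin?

1. 0.0ms @ 0 + 900.0ms (3/2)
2. 900.0ms @ 3/2 + 900.0ms (3/2)
3. 1800.0ms @ 3 + 85.714ms (1/7)
4. 1885.714ms @ 22/7 + 85.714ms (1/7)
5. 1971.429ms @ 23/7 + 171.429ms (2/7)
6. 2142.857ms @ 25/7 + 85.714ms (1/7)
7. 2228.571ms @ 26/7 + 85.714ms (1/7)
8. 2314.286ms @ 27/7 + 85.714ms (1/7)
9. 2400.0ms @ 4 + 342.857ms (4/7)
10. 2742.857ms @ 32/7 + 342.857ms (4/7)
11. 3085.714ms @ 36/7 + 685.714ms (8/7)
12. 3771.429ms @ 44/7 + 342.857ms (4/7)
13. 4114.286ms @ 48/7 + 342.857ms (4/7)
14. 4457.143ms @ 52/7 + 342.857ms (4/7)

note 7 onset = 26/7b = 2228.571ms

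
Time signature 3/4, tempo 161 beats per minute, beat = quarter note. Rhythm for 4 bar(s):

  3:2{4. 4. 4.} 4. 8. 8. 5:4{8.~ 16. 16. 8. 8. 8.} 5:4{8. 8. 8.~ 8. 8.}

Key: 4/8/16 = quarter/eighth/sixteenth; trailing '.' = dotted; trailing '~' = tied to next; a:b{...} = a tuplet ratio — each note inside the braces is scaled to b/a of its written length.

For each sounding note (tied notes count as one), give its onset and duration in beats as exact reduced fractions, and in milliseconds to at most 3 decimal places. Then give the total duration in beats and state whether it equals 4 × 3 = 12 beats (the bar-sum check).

1) 0.0ms=0b +372.671ms=1b
2) 372.671ms=1b +372.671ms=1b
3) 745.342ms=2b +372.671ms=1b
4) 1118.012ms=3b +559.006ms=3/2b
5) 1677.019ms=9/2b +279.503ms=3/4b
6) 1956.522ms=21/4b +279.503ms=3/4b
7) 2236.025ms=6b +335.404ms=9/10b
8) 2571.429ms=69/10b +111.801ms=3/10b
9) 2683.23ms=36/5b +223.602ms=3/5b
10) 2906.832ms=39/5b +223.602ms=3/5b
11) 3130.435ms=42/5b +223.602ms=3/5b
12) 3354.037ms=9b +223.602ms=3/5b
13) 3577.64ms=48/5b +223.602ms=3/5b
14) 3801.242ms=51/5b +447.205ms=6/5b
15) 4248.447ms=57/5b +223.602ms=3/5b
Σ=12b of 12 (161bpm 3/4) — PASS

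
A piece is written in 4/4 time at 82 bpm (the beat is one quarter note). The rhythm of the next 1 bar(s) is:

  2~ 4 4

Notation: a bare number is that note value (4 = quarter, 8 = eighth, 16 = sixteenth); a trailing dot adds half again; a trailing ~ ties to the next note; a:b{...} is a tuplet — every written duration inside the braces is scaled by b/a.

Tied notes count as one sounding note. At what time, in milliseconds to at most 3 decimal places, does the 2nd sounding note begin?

1. 0.0ms @ 0 + 2195.122ms (3)
2. 2195.122ms @ 3 + 731.707ms (1)

note 2 onset = 3b = 2195.122ms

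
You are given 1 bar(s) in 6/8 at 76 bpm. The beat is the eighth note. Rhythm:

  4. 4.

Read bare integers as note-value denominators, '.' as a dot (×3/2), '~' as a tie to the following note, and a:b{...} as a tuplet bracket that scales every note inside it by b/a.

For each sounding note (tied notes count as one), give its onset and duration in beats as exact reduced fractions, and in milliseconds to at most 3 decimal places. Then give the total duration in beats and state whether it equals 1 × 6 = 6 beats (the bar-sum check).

1) 0.0ms=0b +2368.421ms=3b
2) 2368.421ms=3b +2368.421ms=3b
Σ=6b of 6 (76bpm 6/8) — PASS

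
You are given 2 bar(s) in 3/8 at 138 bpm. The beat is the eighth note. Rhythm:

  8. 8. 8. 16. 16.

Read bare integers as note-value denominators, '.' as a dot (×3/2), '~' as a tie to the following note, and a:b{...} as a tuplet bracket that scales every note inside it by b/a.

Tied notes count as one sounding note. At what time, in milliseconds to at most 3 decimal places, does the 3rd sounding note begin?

1. 0.0ms @ 0 + 652.174ms (3/2)
2. 652.174ms @ 3/2 + 652.174ms (3/2)
3. 1304.348ms @ 3 + 652.174ms (3/2)
4. 1956.522ms @ 9/2 + 326.087ms (3/4)
5. 2282.609ms @ 21/4 + 326.087ms (3/4)

note 3 onset = 3b = 1304.348ms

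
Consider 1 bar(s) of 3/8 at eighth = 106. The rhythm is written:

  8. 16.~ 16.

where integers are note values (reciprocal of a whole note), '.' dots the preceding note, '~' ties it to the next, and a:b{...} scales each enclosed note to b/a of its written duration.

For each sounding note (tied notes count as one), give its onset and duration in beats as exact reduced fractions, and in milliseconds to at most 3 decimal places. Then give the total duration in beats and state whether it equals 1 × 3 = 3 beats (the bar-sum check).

1) 0.0ms=0b +849.057ms=3/2b
2) 849.057ms=3/2b +849.057ms=3/2b
Σ=3b of 3 (106bpm 3/8) — PASS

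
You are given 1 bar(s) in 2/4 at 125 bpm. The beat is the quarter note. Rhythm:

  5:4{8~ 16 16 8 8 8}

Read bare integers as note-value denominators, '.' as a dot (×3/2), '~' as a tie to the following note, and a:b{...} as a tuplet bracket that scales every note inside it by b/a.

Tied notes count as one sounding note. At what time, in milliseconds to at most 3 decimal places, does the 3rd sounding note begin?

note 3 onset = 4/5b = 384.0ms

1. 0.0ms @ 0 + 288.0ms (3/5)
2. 288.0ms @ 3/5 + 96.0ms (1/5)
3. 384.0ms @ 4/5 + 192.0ms (2/5)
4. 576.0ms @ 6/5 + 192.0ms (2/5)
5. 768.0ms @ 8/5 + 192.0ms (2/5)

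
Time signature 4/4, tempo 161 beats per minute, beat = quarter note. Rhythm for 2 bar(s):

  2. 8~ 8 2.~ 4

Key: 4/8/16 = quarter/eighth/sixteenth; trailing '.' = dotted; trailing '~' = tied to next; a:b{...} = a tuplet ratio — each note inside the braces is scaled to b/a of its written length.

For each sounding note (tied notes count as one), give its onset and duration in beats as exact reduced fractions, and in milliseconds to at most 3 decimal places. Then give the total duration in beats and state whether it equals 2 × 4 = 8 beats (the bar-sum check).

1) 0.0ms=0b +1118.012ms=3b
2) 1118.012ms=3b +372.671ms=1b
3) 1490.683ms=4b +1490.683ms=4b
Σ=8b of 8 (161bpm 4/4) — PASS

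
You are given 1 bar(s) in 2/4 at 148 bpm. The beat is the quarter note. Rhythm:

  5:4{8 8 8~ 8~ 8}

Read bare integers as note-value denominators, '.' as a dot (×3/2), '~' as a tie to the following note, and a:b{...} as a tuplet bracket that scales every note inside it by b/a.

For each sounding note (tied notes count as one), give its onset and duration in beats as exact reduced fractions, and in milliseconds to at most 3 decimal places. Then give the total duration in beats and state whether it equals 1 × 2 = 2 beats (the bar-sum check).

1) 0.0ms=0b +162.162ms=2/5b
2) 162.162ms=2/5b +162.162ms=2/5b
3) 324.324ms=4/5b +486.486ms=6/5b
Σ=2b of 2 (148bpm 2/4) — PASS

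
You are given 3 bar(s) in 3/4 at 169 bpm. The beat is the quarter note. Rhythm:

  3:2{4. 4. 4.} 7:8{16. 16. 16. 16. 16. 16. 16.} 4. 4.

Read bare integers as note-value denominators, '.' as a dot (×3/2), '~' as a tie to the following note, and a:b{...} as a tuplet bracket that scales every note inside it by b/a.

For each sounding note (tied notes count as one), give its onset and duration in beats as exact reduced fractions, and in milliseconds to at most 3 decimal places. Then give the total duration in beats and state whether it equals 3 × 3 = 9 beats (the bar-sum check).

1) 0.0ms=0b +355.03ms=1b
2) 355.03ms=1b +355.03ms=1b
3) 710.059ms=2b +355.03ms=1b
4) 1065.089ms=3b +152.156ms=3/7b
5) 1217.244ms=24/7b +152.156ms=3/7b
6) 1369.4ms=27/7b +152.156ms=3/7b
7) 1521.555ms=30/7b +152.156ms=3/7b
8) 1673.711ms=33/7b +152.156ms=3/7b
9) 1825.866ms=36/7b +152.156ms=3/7b
10) 1978.022ms=39/7b +152.156ms=3/7b
11) 2130.178ms=6b +532.544ms=3/2b
12) 2662.722ms=15/2b +532.544ms=3/2b
Σ=9b of 9 (169bpm 3/4) — PASS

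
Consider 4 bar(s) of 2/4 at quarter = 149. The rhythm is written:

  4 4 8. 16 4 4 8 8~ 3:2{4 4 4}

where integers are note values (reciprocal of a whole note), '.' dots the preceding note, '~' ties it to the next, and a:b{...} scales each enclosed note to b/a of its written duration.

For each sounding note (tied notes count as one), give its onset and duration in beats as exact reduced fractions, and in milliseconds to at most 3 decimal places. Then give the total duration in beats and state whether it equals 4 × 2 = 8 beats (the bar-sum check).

1) 0.0ms=0b +402.685ms=1b
2) 402.685ms=1b +402.685ms=1b
3) 805.369ms=2b +302.013ms=3/4b
4) 1107.383ms=11/4b +100.671ms=1/4b
5) 1208.054ms=3b +402.685ms=1b
6) 1610.738ms=4b +402.685ms=1b
7) 2013.423ms=5b +201.342ms=1/2b
8) 2214.765ms=11/2b +469.799ms=7/6b
9) 2684.564ms=20/3b +268.456ms=2/3b
10) 2953.02ms=22/3b +268.456ms=2/3b
Σ=8b of 8 (149bpm 2/4) — PASS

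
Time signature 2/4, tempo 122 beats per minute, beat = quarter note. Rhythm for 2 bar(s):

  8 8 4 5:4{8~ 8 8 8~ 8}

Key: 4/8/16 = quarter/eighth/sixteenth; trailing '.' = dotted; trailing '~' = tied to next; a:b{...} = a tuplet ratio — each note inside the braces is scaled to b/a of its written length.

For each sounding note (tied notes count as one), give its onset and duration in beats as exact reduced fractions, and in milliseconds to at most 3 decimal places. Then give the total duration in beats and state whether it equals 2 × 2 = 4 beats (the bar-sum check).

1) 0.0ms=0b +245.902ms=1/2b
2) 245.902ms=1/2b +245.902ms=1/2b
3) 491.803ms=1b +491.803ms=1b
4) 983.607ms=2b +393.443ms=4/5b
5) 1377.049ms=14/5b +196.721ms=2/5b
6) 1573.77ms=16/5b +393.443ms=4/5b
Σ=4b of 4 (122bpm 2/4) — PASS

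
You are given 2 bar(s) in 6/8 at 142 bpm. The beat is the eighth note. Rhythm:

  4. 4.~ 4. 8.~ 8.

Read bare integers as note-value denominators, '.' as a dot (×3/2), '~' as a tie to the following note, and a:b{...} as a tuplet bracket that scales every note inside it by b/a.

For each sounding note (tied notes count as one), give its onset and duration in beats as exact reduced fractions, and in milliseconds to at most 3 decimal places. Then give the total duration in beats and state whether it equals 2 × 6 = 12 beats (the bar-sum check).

1) 0.0ms=0b +1267.606ms=3b
2) 1267.606ms=3b +2535.211ms=6b
3) 3802.817ms=9b +1267.606ms=3b
Σ=12b of 12 (142bpm 6/8) — PASS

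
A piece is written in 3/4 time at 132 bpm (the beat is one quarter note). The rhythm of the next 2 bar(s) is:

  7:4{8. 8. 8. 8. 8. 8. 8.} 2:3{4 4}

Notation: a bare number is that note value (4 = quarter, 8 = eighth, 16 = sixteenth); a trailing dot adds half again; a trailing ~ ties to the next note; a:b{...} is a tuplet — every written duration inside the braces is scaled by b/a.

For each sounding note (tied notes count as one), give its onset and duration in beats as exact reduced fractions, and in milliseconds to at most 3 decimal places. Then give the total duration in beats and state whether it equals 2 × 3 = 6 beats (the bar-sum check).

1) 0.0ms=0b +194.805ms=3/7b
2) 194.805ms=3/7b +194.805ms=3/7b
3) 389.61ms=6/7b +194.805ms=3/7b
4) 584.416ms=9/7b +194.805ms=3/7b
5) 779.221ms=12/7b +194.805ms=3/7b
6) 974.026ms=15/7b +194.805ms=3/7b
7) 1168.831ms=18/7b +194.805ms=3/7b
8) 1363.636ms=3b +681.818ms=3/2b
9) 2045.455ms=9/2b +681.818ms=3/2b
Σ=6b of 6 (132bpm 3/4) — PASS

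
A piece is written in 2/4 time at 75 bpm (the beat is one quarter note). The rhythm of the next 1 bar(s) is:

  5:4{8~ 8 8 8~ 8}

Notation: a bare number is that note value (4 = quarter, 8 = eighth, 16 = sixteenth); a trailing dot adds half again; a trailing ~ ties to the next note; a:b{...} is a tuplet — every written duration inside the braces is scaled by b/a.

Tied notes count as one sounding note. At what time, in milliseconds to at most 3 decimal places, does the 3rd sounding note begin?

1. 0.0ms @ 0 + 640.0ms (4/5)
2. 640.0ms @ 4/5 + 320.0ms (2/5)
3. 960.0ms @ 6/5 + 640.0ms (4/5)

note 3 onset = 6/5b = 960.0ms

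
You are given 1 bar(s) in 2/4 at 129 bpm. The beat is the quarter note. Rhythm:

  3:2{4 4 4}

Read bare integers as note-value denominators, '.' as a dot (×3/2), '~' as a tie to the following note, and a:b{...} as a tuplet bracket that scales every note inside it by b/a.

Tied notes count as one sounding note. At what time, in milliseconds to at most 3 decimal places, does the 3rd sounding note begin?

1. 0.0ms @ 0 + 310.078ms (2/3)
2. 310.078ms @ 2/3 + 310.078ms (2/3)
3. 620.155ms @ 4/3 + 310.078ms (2/3)

note 3 onset = 4/3b = 620.155ms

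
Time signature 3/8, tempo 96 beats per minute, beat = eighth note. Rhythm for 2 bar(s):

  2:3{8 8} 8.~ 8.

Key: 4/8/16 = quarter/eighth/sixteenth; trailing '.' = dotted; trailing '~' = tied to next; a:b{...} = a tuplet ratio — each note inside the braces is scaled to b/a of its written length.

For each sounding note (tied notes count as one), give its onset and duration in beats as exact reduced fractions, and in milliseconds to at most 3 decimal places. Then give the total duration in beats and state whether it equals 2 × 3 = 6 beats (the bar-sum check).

1) 0.0ms=0b +937.5ms=3/2b
2) 937.5ms=3/2b +937.5ms=3/2b
3) 1875.0ms=3b +1875.0ms=3b
Σ=6b of 6 (96bpm 3/8) — PASS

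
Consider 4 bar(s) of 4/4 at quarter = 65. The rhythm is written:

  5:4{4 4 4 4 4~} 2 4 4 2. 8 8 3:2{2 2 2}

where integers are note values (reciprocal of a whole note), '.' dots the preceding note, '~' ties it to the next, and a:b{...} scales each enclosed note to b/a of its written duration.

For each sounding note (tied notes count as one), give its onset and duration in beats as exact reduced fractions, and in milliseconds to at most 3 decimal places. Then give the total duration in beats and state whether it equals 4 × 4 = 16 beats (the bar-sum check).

1) 0.0ms=0b +738.462ms=4/5b
2) 738.462ms=4/5b +738.462ms=4/5b
3) 1476.923ms=8/5b +738.462ms=4/5b
4) 2215.385ms=12/5b +738.462ms=4/5b
5) 2953.846ms=16/5b +2584.615ms=14/5b
6) 5538.462ms=6b +923.077ms=1b
7) 6461.538ms=7b +923.077ms=1b
8) 7384.615ms=8b +2769.231ms=3b
9) 10153.846ms=11b +461.538ms=1/2b
10) 10615.385ms=23/2b +461.538ms=1/2b
11) 11076.923ms=12b +1230.769ms=4/3b
12) 12307.692ms=40/3b +1230.769ms=4/3b
13) 13538.462ms=44/3b +1230.769ms=4/3b
Σ=16b of 16 (65bpm 4/4) — PASS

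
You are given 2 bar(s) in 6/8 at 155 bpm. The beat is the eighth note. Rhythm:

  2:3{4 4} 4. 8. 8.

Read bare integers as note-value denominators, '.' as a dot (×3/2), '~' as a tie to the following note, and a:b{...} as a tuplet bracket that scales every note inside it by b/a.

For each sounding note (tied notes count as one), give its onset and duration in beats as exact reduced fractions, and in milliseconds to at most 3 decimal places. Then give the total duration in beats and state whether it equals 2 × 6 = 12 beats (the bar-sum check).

1) 0.0ms=0b +1161.29ms=3b
2) 1161.29ms=3b +1161.29ms=3b
3) 2322.581ms=6b +1161.29ms=3b
4) 3483.871ms=9b +580.645ms=3/2b
5) 4064.516ms=21/2b +580.645ms=3/2b
Σ=12b of 12 (155bpm 6/8) — PASS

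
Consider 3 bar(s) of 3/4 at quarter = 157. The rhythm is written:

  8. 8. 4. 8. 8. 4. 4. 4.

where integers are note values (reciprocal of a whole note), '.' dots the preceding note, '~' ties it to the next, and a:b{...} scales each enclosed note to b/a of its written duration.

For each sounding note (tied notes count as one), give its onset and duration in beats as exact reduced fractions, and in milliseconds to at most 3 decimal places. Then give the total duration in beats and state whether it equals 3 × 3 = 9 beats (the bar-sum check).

1) 0.0ms=0b +286.624ms=3/4b
2) 286.624ms=3/4b +286.624ms=3/4b
3) 573.248ms=3/2b +573.248ms=3/2b
4) 1146.497ms=3b +286.624ms=3/4b
5) 1433.121ms=15/4b +286.624ms=3/4b
6) 1719.745ms=9/2b +573.248ms=3/2b
7) 2292.994ms=6b +573.248ms=3/2b
8) 2866.242ms=15/2b +573.248ms=3/2b
Σ=9b of 9 (157bpm 3/4) — PASS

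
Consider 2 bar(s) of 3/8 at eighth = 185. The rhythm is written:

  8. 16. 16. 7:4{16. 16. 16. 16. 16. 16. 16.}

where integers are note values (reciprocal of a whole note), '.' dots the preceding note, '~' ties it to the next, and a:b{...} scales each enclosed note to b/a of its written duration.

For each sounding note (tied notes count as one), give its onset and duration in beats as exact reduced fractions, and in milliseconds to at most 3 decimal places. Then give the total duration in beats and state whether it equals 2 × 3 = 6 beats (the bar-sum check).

1) 0.0ms=0b +486.486ms=3/2b
2) 486.486ms=3/2b +243.243ms=3/4b
3) 729.73ms=9/4b +243.243ms=3/4b
4) 972.973ms=3b +138.996ms=3/7b
5) 1111.969ms=24/7b +138.996ms=3/7b
6) 1250.965ms=27/7b +138.996ms=3/7b
7) 1389.961ms=30/7b +138.996ms=3/7b
8) 1528.958ms=33/7b +138.996ms=3/7b
9) 1667.954ms=36/7b +138.996ms=3/7b
10) 1806.95ms=39/7b +138.996ms=3/7b
Σ=6b of 6 (185bpm 3/8) — PASS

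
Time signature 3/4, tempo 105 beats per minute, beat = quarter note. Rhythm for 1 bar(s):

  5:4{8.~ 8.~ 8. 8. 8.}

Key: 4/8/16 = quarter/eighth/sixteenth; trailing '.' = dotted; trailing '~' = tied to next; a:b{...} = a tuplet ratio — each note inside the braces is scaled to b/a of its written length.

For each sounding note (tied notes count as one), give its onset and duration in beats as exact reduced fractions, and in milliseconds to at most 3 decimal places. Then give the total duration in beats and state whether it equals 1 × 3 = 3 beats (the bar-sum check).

1) 0.0ms=0b +1028.571ms=9/5b
2) 1028.571ms=9/5b +342.857ms=3/5b
3) 1371.429ms=12/5b +342.857ms=3/5b
Σ=3b of 3 (105bpm 3/4) — PASS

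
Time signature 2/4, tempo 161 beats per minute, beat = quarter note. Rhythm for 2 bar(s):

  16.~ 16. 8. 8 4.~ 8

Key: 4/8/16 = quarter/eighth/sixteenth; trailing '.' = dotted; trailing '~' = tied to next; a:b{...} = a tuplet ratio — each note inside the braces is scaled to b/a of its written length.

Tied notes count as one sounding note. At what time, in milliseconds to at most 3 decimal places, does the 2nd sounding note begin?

1. 0.0ms @ 0 + 279.503ms (3/4)
2. 279.503ms @ 3/4 + 279.503ms (3/4)
3. 559.006ms @ 3/2 + 186.335ms (1/2)
4. 745.342ms @ 2 + 745.342ms (2)

note 2 onset = 3/4b = 279.503ms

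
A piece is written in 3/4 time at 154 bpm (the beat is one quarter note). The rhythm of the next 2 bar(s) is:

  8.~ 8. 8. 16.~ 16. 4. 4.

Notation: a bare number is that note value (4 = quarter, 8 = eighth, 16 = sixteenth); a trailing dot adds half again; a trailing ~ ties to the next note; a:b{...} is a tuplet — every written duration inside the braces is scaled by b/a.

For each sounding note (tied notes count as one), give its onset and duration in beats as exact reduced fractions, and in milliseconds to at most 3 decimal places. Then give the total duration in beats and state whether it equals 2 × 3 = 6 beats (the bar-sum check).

1) 0.0ms=0b +584.416ms=3/2b
2) 584.416ms=3/2b +292.208ms=3/4b
3) 876.623ms=9/4b +292.208ms=3/4b
4) 1168.831ms=3b +584.416ms=3/2b
5) 1753.247ms=9/2b +584.416ms=3/2b
Σ=6b of 6 (154bpm 3/4) — PASS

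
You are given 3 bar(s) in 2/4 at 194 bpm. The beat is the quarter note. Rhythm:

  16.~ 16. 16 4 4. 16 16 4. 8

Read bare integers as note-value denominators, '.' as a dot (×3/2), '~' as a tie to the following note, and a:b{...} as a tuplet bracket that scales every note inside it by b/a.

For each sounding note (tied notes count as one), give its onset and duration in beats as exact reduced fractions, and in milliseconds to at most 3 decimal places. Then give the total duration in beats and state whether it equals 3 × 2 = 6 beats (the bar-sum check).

1) 0.0ms=0b +231.959ms=3/4b
2) 231.959ms=3/4b +77.32ms=1/4b
3) 309.278ms=1b +309.278ms=1b
4) 618.557ms=2b +463.918ms=3/2b
5) 1082.474ms=7/2b +77.32ms=1/4b
6) 1159.794ms=15/4b +77.32ms=1/4b
7) 1237.113ms=4b +463.918ms=3/2b
8) 1701.031ms=11/2b +154.639ms=1/2b
Σ=6b of 6 (194bpm 2/4) — PASS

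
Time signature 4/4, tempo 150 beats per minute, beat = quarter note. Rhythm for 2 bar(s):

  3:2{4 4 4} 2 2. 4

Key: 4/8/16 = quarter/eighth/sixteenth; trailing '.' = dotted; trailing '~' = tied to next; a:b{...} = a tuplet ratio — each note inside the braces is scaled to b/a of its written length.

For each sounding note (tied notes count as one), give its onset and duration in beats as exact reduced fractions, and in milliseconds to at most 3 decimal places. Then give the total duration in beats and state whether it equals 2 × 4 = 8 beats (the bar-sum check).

1) 0.0ms=0b +266.667ms=2/3b
2) 266.667ms=2/3b +266.667ms=2/3b
3) 533.333ms=4/3b +266.667ms=2/3b
4) 800.0ms=2b +800.0ms=2b
5) 1600.0ms=4b +1200.0ms=3b
6) 2800.0ms=7b +400.0ms=1b
Σ=8b of 8 (150bpm 4/4) — PASS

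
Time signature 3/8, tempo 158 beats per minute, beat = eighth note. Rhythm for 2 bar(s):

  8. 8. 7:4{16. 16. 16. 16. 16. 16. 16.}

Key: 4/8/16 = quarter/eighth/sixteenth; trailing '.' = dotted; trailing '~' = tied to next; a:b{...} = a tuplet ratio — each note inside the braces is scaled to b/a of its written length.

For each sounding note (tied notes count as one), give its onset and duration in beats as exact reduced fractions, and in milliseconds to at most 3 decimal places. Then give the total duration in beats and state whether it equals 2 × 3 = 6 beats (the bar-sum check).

1) 0.0ms=0b +569.62ms=3/2b
2) 569.62ms=3/2b +569.62ms=3/2b
3) 1139.241ms=3b +162.749ms=3/7b
4) 1301.989ms=24/7b +162.749ms=3/7b
5) 1464.738ms=27/7b +162.749ms=3/7b
6) 1627.486ms=30/7b +162.749ms=3/7b
7) 1790.235ms=33/7b +162.749ms=3/7b
8) 1952.984ms=36/7b +162.749ms=3/7b
9) 2115.732ms=39/7b +162.749ms=3/7b
Σ=6b of 6 (158bpm 3/8) — PASS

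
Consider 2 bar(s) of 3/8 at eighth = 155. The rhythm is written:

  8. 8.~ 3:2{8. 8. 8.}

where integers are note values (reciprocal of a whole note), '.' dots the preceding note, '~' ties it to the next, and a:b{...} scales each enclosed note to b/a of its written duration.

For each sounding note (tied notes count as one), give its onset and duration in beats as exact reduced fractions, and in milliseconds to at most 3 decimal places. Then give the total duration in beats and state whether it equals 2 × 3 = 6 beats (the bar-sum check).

1) 0.0ms=0b +580.645ms=3/2b
2) 580.645ms=3/2b +967.742ms=5/2b
3) 1548.387ms=4b +387.097ms=1b
4) 1935.484ms=5b +387.097ms=1b
Σ=6b of 6 (155bpm 3/8) — PASS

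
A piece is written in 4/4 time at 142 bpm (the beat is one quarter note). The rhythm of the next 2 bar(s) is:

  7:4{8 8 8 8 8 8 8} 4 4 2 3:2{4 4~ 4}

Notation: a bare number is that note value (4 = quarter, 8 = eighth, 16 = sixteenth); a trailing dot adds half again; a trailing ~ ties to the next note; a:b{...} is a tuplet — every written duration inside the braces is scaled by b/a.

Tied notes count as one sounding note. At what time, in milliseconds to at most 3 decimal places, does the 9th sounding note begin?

note 9 onset = 3b = 1267.606ms

1. 0.0ms @ 0 + 120.724ms (2/7)
2. 120.724ms @ 2/7 + 120.724ms (2/7)
3. 241.449ms @ 4/7 + 120.724ms (2/7)
4. 362.173ms @ 6/7 + 120.724ms (2/7)
5. 482.897ms @ 8/7 + 120.724ms (2/7)
6. 603.622ms @ 10/7 + 120.724ms (2/7)
7. 724.346ms @ 12/7 + 120.724ms (2/7)
8. 845.07ms @ 2 + 422.535ms (1)
9. 1267.606ms @ 3 + 422.535ms (1)
10. 1690.141ms @ 4 + 845.07ms (2)
11. 2535.211ms @ 6 + 281.69ms (2/3)
12. 2816.901ms @ 20/3 + 563.38ms (4/3)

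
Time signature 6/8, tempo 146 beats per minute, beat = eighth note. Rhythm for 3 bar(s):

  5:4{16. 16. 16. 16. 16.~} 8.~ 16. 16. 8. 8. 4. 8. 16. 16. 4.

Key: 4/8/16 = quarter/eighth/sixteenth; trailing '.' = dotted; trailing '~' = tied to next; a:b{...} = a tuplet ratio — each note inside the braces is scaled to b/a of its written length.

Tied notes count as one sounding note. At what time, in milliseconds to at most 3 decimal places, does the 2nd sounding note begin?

note 2 onset = 3/5b = 246.575ms

1. 0.0ms @ 0 + 246.575ms (3/5)
2. 246.575ms @ 3/5 + 246.575ms (3/5)
3. 493.151ms @ 6/5 + 246.575ms (3/5)
4. 739.726ms @ 9/5 + 246.575ms (3/5)
5. 986.301ms @ 12/5 + 1171.233ms (57/20)
6. 2157.534ms @ 21/4 + 308.219ms (3/4)
7. 2465.753ms @ 6 + 616.438ms (3/2)
8. 3082.192ms @ 15/2 + 616.438ms (3/2)
9. 3698.63ms @ 9 + 1232.877ms (3)
10. 4931.507ms @ 12 + 616.438ms (3/2)
11. 5547.945ms @ 27/2 + 308.219ms (3/4)
12. 5856.164ms @ 57/4 + 308.219ms (3/4)
13. 6164.384ms @ 15 + 1232.877ms (3)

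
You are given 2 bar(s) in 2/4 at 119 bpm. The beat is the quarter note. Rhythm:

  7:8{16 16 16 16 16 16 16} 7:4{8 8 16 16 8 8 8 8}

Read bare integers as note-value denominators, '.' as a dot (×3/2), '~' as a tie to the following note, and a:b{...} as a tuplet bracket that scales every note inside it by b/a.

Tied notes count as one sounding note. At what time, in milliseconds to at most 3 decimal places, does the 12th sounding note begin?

note 12 onset = 20/7b = 1440.576ms

1. 0.0ms @ 0 + 144.058ms (2/7)
2. 144.058ms @ 2/7 + 144.058ms (2/7)
3. 288.115ms @ 4/7 + 144.058ms (2/7)
4. 432.173ms @ 6/7 + 144.058ms (2/7)
5. 576.23ms @ 8/7 + 144.058ms (2/7)
6. 720.288ms @ 10/7 + 144.058ms (2/7)
7. 864.346ms @ 12/7 + 144.058ms (2/7)
8. 1008.403ms @ 2 + 144.058ms (2/7)
9. 1152.461ms @ 16/7 + 144.058ms (2/7)
10. 1296.519ms @ 18/7 + 72.029ms (1/7)
11. 1368.547ms @ 19/7 + 72.029ms (1/7)
12. 1440.576ms @ 20/7 + 144.058ms (2/7)
13. 1584.634ms @ 22/7 + 144.058ms (2/7)
14. 1728.691ms @ 24/7 + 144.058ms (2/7)
15. 1872.749ms @ 26/7 + 144.058ms (2/7)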